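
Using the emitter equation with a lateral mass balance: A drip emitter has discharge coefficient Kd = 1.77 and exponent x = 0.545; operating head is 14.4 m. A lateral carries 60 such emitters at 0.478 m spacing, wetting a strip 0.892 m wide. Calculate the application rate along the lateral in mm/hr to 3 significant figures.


Approach: apply the emitter equation with a lateral mass balance, q = Kd*h^x; Q = n*q; rate = Q/(n*spacing*width).
Step 1 — single emitter flow (q = Kd*h^x):
  q = 1.77 * 14.4^0.545 = 7.5732 L/hr
Step 2 — total lateral flow: Q = 60 * 7.5732 = 454.39 L/hr
Step 3 — wetted area: A = 60 * 0.478 * 0.892 = 25.583 m^2
Step 4 — application rate: Q/A = 454.39/25.583 = 17.8 mm/hr
Therefore the application rate along the lateral = 17.8 mm/hr.


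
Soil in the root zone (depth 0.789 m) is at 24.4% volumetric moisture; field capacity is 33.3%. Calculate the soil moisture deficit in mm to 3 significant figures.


Approach: apply the soil moisture deficit relation, SMD = (FC - theta)/100 * depth * 1000.
SMD = (33.3 - 24.4)/100 * 0.789 * 1000 = 70.2 mm
Therefore the soil moisture deficit = 70.2 mm.


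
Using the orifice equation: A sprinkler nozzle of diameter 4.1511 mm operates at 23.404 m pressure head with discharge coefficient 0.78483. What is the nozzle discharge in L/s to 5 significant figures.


Approach: apply the orifice equation, Q = Cd*A*sqrt(2*g*h), A = pi*(d/2)^2.
A = pi*(4.1511e-3/2)^2 = 1.353369e-05 m^2
Q = 0.78483 * 1.353369e-05 * sqrt(2*9.81*23.404) * 1000 = 0.22761 L/s
Therefore the nozzle discharge = 0.22761 L/s.


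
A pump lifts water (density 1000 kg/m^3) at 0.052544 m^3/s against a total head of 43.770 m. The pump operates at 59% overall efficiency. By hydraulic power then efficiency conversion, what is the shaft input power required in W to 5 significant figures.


Approach: apply hydraulic power then efficiency conversion, P = rho*g*Q*H; P_in = P/eta.
Step 1 — hydraulic power (P = rho*g*Q*H):
  P = 1000 * 9.81 * 0.052544 * 43.770 = 22561.54 W
Step 2 — input power: P_in = P/eta = 22561.54 / 0.59 = 38240 W
Therefore the shaft input power required = 38240 W.


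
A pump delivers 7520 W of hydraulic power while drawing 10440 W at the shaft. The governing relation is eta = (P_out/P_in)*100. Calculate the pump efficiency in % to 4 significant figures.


eta = (7520 / 10440) * 100 = 72.03 %
Therefore the pump efficiency = 72.03 %.


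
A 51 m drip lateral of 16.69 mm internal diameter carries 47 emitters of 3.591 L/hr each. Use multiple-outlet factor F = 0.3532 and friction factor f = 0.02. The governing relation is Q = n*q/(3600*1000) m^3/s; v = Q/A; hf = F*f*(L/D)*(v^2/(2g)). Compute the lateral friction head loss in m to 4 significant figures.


Q = 47*3.591/(3600*1000) = 4.68825e-05 m^3/s
A = pi*(16.69e-3/2)^2 = 2.18777e-04 m^2, so v = Q/A = 0.214293 m/s
hf = 0.3532*0.02*(51/0.01669)*(0.214293^2/(2*9.81)) = 0.05052 m
Therefore the lateral friction head loss = 0.05052 m.


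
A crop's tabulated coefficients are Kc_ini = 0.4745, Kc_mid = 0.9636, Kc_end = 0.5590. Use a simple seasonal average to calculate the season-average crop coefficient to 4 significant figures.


Approach: apply a simple seasonal average, Kc_avg = (Kc_ini + Kc_mid + Kc_end)/3.
Kc_avg = (0.4745 + 0.9636 + 0.5590)/3 = 0.6657
Therefore the season-average crop coefficient = 0.6657.


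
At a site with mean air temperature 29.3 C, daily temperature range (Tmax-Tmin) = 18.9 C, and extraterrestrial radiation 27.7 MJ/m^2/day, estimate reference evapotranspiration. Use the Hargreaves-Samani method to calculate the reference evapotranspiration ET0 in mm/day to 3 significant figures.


Approach: apply the Hargreaves-Samani method, ET0 = 0.0023*(Tmean+17.8)*sqrt(Tmax-Tmin)*0.408*Ra.
ET0 = 0.0023*(29.3+17.8)*sqrt(18.9)*0.408*27.7 = 5.32 mm/day
Therefore the reference evapotranspiration ET0 = 5.32 mm/day.


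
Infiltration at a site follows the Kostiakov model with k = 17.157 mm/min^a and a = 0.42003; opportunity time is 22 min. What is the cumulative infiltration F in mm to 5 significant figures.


Approach: apply the Kostiakov infiltration equation, F = k*t^a.
F = 17.157 * 22^0.42003 = 62.849 mm
Therefore the cumulative infiltration F = 62.849 mm.


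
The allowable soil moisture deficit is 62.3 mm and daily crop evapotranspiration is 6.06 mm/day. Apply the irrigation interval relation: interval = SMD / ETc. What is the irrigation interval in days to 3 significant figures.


interval = 62.3 / 6.06 = 10.3 days
Therefore the irrigation interval = 10.3 days.


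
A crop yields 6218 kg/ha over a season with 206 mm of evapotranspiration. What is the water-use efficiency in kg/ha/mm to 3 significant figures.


Approach: apply the water-use efficiency ratio, WUE = yield/ET.
WUE = 6218 / 206 = 30.2 kg/ha/mm
Therefore the water-use efficiency = 30.2 kg/ha/mm.


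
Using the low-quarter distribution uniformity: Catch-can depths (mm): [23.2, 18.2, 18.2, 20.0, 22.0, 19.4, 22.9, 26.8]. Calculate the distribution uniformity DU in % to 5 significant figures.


Approach: apply the low-quarter distribution uniformity, DU = (mean of lowest quarter of readings / overall mean)*100.
sorted lowest 2 of 8: [18.2, 18.2] -> mean = 18.20000 mm
overall mean = 21.33750 mm
DU = (18.20000/21.33750)*100 = 85.296 %
Therefore the distribution uniformity DU = 85.296 %.


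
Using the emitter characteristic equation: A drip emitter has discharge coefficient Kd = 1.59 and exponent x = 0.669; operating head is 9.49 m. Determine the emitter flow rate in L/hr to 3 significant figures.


Approach: apply the emitter characteristic equation, q = Kd * h^x.
q = 1.59 * 9.49^0.669 = 7.16 L/hr
Therefore the emitter flow rate = 7.16 L/hr.


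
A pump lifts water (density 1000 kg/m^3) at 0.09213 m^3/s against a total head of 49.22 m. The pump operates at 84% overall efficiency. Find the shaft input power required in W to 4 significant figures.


Approach: apply hydraulic power then efficiency conversion, P = rho*g*Q*H; P_in = P/eta.
Step 1 — hydraulic power (P = rho*g*Q*H):
  P = 1000 * 9.81 * 0.09213 * 49.22 = 44484.8 W
Step 2 — input power: P_in = P/eta = 44484.8 / 0.84 = 52960 W
Therefore the shaft input power required = 52960 W.


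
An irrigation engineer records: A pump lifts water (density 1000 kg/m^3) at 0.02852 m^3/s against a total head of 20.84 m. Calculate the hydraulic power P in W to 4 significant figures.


Approach: apply the hydraulic power relation, P = rho*g*Q*H.
P = 1000 * 9.81 * 0.02852 * 20.84 = 5831 W
Therefore the hydraulic power P = 5831 W.


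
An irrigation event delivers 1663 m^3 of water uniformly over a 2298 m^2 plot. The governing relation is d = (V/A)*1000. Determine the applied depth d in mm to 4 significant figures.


d = (1663 / 2298) * 1000 = 723.7 mm
Therefore the applied depth d = 723.7 mm.


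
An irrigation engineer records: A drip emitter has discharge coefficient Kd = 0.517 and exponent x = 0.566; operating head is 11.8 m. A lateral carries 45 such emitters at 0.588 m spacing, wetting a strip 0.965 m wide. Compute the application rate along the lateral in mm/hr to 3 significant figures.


Approach: apply the emitter equation with a lateral mass balance, q = Kd*h^x; Q = n*q; rate = Q/(n*spacing*width).
Step 1 — single emitter flow (q = Kd*h^x):
  q = 0.517 * 11.8^0.566 = 2.0901 L/hr
Step 2 — total lateral flow: Q = 45 * 2.0901 = 94.056 L/hr
Step 3 — wetted area: A = 45 * 0.588 * 0.965 = 25.534 m^2
Step 4 — application rate: Q/A = 94.056/25.534 = 3.68 mm/hr
Therefore the application rate along the lateral = 3.68 mm/hr.


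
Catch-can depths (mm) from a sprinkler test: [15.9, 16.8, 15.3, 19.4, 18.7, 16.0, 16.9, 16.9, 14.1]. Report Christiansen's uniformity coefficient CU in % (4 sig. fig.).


Approach: apply Christiansen's uniformity coefficient, CU = (1 - mean_abs_deviation/mean)*100.
mean = 16.6667 mm
mean |d_i - mean| = 1.19259 mm
CU = (1 - 1.19259/16.6667)*100 = 92.84 %
Therefore Christiansen's uniformity coefficient CU = 92.84 %.


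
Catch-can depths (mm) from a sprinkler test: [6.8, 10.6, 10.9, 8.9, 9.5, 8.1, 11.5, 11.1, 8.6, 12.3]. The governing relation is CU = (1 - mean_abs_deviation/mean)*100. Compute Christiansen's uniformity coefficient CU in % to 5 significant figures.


mean = 9.830000 mm
mean |d_i - mean| = 1.450000 mm
CU = (1 - 1.450000/9.830000)*100 = 85.249 %
Therefore Christiansen's uniformity coefficient CU = 85.249 %.


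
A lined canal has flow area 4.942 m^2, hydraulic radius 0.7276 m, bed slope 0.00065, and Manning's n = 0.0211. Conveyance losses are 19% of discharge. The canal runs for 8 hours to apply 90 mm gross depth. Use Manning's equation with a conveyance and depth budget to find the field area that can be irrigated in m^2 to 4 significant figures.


Approach: apply Manning's equation with a conveyance and depth budget, Q = (1/n)*A*R^(2/3)*S^(1/2); Q_field = Q*(1-loss); Area = Q_field*t/(d/1000).
Step 1 — canal discharge (Manning's equation):
  Q = (1/0.0211) * 4.942 * 0.7276^(2/3) * 0.00065^(1/2) = 4.83065 m^3/s
Step 2 — delivered flow: Q_field = 4.83065*(1 - 19/100) = 3.91283 m^3/s
Step 3 — volume delivered: V = 3.91283 * 8*3600 = 112689 m^3
Step 4 — area served: A = V / (depth/1000) = 112689 / 0.09 = 1252000 m^2
Therefore the field area that can be irrigated = 1252000 m^2.


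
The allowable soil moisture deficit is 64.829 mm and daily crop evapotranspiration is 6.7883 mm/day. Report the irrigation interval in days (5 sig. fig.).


Approach: apply the irrigation interval relation, interval = SMD / ETc.
interval = 64.829 / 6.7883 = 9.5501 days
Therefore the irrigation interval = 9.5501 days.


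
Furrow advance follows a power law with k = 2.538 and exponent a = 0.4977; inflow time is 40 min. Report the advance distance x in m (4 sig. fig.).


Approach: apply the power-law advance function, x = k*t^a.
x = 2.538 * 40^0.4977 = 15.92 m
Therefore the advance distance x = 15.92 m.


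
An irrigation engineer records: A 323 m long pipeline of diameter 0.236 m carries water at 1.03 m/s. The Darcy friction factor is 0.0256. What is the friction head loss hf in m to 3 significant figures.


Approach: apply the Darcy-Weisbach equation, hf = f*(L/D)*(v^2/(2g)).
hf = 0.0256 * (323/0.236) * (1.03^2 / (2*9.81))
hf = 1.89 m
Therefore the friction head loss hf = 1.89 m.


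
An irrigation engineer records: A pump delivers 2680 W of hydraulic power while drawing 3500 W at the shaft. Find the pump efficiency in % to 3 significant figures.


Approach: apply the efficiency ratio, eta = (P_out/P_in)*100.
eta = (2680 / 3500) * 100 = 76.6 %
Therefore the pump efficiency = 76.6 %.


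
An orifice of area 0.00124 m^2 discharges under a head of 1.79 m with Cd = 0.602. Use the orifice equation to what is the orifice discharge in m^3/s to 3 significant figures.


Approach: apply the orifice equation, Q = Cd*A*sqrt(2*g*h).
Q = 0.602 * 0.00124 * sqrt(2*9.81*1.79) = 0.00442 m^3/s
Therefore the orifice discharge = 0.00442 m^3/s.


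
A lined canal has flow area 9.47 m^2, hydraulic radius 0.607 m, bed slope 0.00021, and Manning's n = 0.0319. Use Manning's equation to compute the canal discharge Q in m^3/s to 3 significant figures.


Approach: apply Manning's equation, Q = (1/n)*A*R^(2/3)*S^(1/2).
Q = (1/0.0319) * 9.47 * 0.607^(2/3) * 0.00021^(1/2) = 3.08 m^3/s
Therefore the canal discharge Q = 3.08 m^3/s.


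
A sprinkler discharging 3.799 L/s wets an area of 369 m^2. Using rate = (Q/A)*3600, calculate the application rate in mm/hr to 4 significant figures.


rate = (3.799 / 369) * 3600 = 37.06 mm/hr
Therefore the application rate = 37.06 mm/hr.


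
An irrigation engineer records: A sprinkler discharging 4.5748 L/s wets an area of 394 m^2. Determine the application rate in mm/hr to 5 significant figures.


Approach: apply the application rate relation, rate = (Q/A)*3600.
rate = (4.5748 / 394) * 3600 = 41.800 mm/hr
Therefore the application rate = 41.800 mm/hr.


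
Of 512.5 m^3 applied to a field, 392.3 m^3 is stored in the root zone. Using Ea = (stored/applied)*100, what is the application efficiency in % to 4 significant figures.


Ea = (392.3/512.5)*100 = 76.55 %
Therefore the application efficiency = 76.55 %.


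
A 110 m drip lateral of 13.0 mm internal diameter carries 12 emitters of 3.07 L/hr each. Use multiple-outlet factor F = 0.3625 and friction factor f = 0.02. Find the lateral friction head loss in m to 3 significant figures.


Approach: apply Darcy-Weisbach with the multiple-outlet F-factor, Q = n*q/(3600*1000) m^3/s; v = Q/A; hf = F*f*(L/D)*(v^2/(2g)).
Q = 12*3.07/(3600*1000) = 1.0233e-05 m^3/s
A = pi*(13.0e-3/2)^2 = 1.3273e-04 m^2, so v = Q/A = 0.077098 m/s
hf = 0.3625*0.02*(110/0.0130)*(0.077098^2/(2*9.81)) = 0.0186 m
Therefore the lateral friction head loss = 0.0186 m.


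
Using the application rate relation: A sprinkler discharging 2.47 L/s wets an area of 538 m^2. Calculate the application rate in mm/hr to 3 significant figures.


Approach: apply the application rate relation, rate = (Q/A)*3600.
rate = (2.47 / 538) * 3600 = 16.5 mm/hr
Therefore the application rate = 16.5 mm/hr.


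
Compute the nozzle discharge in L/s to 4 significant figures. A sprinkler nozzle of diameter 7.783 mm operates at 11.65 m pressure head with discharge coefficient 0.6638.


Approach: apply the orifice equation, Q = Cd*A*sqrt(2*g*h), A = pi*(d/2)^2.
A = pi*(7.783e-3/2)^2 = 4.75756e-05 m^2
Q = 0.6638 * 4.75756e-05 * sqrt(2*9.81*11.65) * 1000 = 0.4775 L/s
Therefore the nozzle discharge = 0.4775 L/s.


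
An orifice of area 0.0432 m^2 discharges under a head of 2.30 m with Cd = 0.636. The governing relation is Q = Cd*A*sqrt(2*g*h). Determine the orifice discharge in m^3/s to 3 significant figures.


Q = 0.636 * 0.0432 * sqrt(2*9.81*2.30) = 0.185 m^3/s
Therefore the orifice discharge = 0.185 m^3/s.


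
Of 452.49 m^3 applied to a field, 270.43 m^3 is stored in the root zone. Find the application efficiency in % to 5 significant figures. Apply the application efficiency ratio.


Approach: apply the application efficiency ratio, Ea = (stored/applied)*100.
Ea = (270.43/452.49)*100 = 59.765 %
Therefore the application efficiency = 59.765 %.


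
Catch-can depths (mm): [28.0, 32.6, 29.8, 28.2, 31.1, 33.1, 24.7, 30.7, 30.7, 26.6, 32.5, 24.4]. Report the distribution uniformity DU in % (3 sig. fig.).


Approach: apply the low-quarter distribution uniformity, DU = (mean of lowest quarter of readings / overall mean)*100.
sorted lowest 3 of 12: [24.4, 24.7, 26.6] -> mean = 25.233 mm
overall mean = 29.367 mm
DU = (25.233/29.367)*100 = 85.9 %
Therefore the distribution uniformity DU = 85.9 %.


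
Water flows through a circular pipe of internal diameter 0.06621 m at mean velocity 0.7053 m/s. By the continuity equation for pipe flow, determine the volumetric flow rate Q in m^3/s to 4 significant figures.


Approach: apply the continuity equation for pipe flow, Q = A * v with A = pi*(D/2)^2.
A = pi*(0.06621/2)^2 = 0.00344300 m^2
Q = 0.00344300 * 0.7053 = 0.002428 m^3/s
Therefore the volumetric flow rate Q = 0.002428 m^3/s.


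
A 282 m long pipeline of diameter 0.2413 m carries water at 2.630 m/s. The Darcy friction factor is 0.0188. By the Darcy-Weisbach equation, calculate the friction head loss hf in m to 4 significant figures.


Approach: apply the Darcy-Weisbach equation, hf = f*(L/D)*(v^2/(2g)).
hf = 0.0188 * (282/0.2413) * (2.630^2 / (2*9.81))
hf = 7.746 m
Therefore the friction head loss hf = 7.746 m.


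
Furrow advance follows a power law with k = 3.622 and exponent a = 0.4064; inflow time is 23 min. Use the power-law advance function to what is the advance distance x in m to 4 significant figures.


Approach: apply the power-law advance function, x = k*t^a.
x = 3.622 * 23^0.4064 = 12.95 m
Therefore the advance distance x = 12.95 m.


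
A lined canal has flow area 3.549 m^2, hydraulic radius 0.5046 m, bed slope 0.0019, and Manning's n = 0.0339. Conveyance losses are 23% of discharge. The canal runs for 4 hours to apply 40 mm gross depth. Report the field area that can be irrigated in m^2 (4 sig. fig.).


Approach: apply Manning's equation with a conveyance and depth budget, Q = (1/n)*A*R^(2/3)*S^(1/2); Q_field = Q*(1-loss); Area = Q_field*t/(d/1000).
Step 1 — canal discharge (Manning's equation):
  Q = (1/0.0339) * 3.549 * 0.5046^(2/3) * 0.0019^(1/2) = 2.89233 m^3/s
Step 2 — delivered flow: Q_field = 2.89233*(1 - 23/100) = 2.22709 m^3/s
Step 3 — volume delivered: V = 2.22709 * 4*3600 = 32070.2 m^3
Step 4 — area served: A = V / (depth/1000) = 32070.2 / 0.04 = 801800 m^2
Therefore the field area that can be irrigated = 801800 m^2.


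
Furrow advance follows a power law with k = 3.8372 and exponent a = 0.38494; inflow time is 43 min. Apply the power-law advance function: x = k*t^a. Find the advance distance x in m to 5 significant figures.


x = 3.8372 * 43^0.38494 = 16.323 m
Therefore the advance distance x = 16.323 m.


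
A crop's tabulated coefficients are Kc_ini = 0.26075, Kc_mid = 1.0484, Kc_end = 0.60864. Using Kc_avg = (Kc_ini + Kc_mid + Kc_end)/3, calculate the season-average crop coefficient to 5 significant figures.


Kc_avg = (0.26075 + 1.0484 + 0.60864)/3 = 0.63926
Therefore the season-average crop coefficient = 0.63926.


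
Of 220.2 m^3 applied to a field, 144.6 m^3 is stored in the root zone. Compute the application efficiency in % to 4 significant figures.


Approach: apply the application efficiency ratio, Ea = (stored/applied)*100.
Ea = (144.6/220.2)*100 = 65.67 %
Therefore the application efficiency = 65.67 %.


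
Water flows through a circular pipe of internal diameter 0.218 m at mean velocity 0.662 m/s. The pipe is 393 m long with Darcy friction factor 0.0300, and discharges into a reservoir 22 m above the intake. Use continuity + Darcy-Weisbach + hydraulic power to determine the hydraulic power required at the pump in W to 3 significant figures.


Approach: apply continuity + Darcy-Weisbach + hydraulic power, Q = A*v; hf = f*(L/D)*(v^2/(2g)); H = static + hf; P = rho*g*Q*H.
Step 1 — flow rate (continuity, Q = A*v):
  A = pi*(0.218/2)^2 = 0.037325 m^2
  Q = 0.037325 * 0.662 = 0.024709 m^3/s
Step 2 — friction head loss (Darcy-Weisbach):
  hf = 0.0300 * (393/0.218) * (0.662^2 / (2*9.81))
  hf = 1.2080 m
Step 3 — total head: H = 22 + 1.2080 = 23.208 m
Step 4 — hydraulic power (P = rho*g*Q*H):
  P = 1000 * 9.81 * 0.024709 * 23.208 = 5630 W
Therefore the hydraulic power required at the pump = 5630 W.


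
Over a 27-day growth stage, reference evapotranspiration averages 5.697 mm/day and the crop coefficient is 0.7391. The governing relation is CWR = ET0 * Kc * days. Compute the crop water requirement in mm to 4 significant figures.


CWR = 5.697 * 0.7391 * 27 = 113.7 mm
Therefore the crop water requirement = 113.7 mm.


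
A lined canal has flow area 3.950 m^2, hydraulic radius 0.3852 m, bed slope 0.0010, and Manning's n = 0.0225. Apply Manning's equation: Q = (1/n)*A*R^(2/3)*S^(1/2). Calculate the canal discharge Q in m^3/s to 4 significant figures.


Q = (1/0.0225) * 3.950 * 0.3852^(2/3) * 0.0010^(1/2) = 2.939 m^3/s
Therefore the canal discharge Q = 2.939 m^3/s.


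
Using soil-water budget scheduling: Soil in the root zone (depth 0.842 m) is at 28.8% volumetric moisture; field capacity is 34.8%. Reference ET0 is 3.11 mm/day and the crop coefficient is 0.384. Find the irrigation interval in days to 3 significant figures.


Approach: apply soil-water budget scheduling, SMD = (FC-theta)/100*depth*1000; ETc = ET0*Kc; interval = SMD/ETc.
Step 1 — soil moisture deficit:
  SMD = (34.8 - 28.8)/100 * 0.842 * 1000 = 50.520 mm
Step 2 — daily crop ET (ETc = ET0*Kc):
  ETc = 3.11 * 0.384 = 1.1942 mm/day
Step 3 — irrigation interval (SMD/ETc):
  interval = 50.520 / 1.1942 = 42.3 days
Therefore the irrigation interval = 42.3 days.


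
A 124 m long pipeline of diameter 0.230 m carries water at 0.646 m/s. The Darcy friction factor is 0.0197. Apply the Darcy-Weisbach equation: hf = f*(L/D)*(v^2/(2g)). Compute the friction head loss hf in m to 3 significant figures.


hf = 0.0197 * (124/0.230) * (0.646^2 / (2*9.81))
hf = 0.226 m
Therefore the friction head loss hf = 0.226 m.


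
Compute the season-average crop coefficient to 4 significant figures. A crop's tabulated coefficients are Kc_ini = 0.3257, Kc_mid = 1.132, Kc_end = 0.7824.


Approach: apply a simple seasonal average, Kc_avg = (Kc_ini + Kc_mid + Kc_end)/3.
Kc_avg = (0.3257 + 1.132 + 0.7824)/3 = 0.7467
Therefore the season-average crop coefficient = 0.7467.


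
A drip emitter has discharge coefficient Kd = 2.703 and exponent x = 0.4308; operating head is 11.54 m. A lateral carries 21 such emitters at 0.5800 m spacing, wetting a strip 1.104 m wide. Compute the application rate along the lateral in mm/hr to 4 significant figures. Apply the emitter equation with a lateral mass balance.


Approach: apply the emitter equation with a lateral mass balance, q = Kd*h^x; Q = n*q; rate = Q/(n*spacing*width).
Step 1 — single emitter flow (q = Kd*h^x):
  q = 2.703 * 11.54^0.4308 = 7.75255 L/hr
Step 2 — total lateral flow: Q = 21 * 7.75255 = 162.803 L/hr
Step 3 — wetted area: A = 21 * 0.5800 * 1.104 = 13.4467 m^2
Step 4 — application rate: Q/A = 162.803/13.4467 = 12.11 mm/hr
Therefore the application rate along the lateral = 12.11 mm/hr.


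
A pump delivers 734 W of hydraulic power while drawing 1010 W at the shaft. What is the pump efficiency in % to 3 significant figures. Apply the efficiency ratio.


Approach: apply the efficiency ratio, eta = (P_out/P_in)*100.
eta = (734 / 1010) * 100 = 72.7 %
Therefore the pump efficiency = 72.7 %.


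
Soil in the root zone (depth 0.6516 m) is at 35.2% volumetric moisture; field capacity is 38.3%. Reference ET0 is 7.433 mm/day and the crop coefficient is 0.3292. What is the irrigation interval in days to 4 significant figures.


Approach: apply soil-water budget scheduling, SMD = (FC-theta)/100*depth*1000; ETc = ET0*Kc; interval = SMD/ETc.
Step 1 — soil moisture deficit:
  SMD = (38.3 - 35.2)/100 * 0.6516 * 1000 = 20.1996 mm
Step 2 — daily crop ET (ETc = ET0*Kc):
  ETc = 7.433 * 0.3292 = 2.44694 mm/day
Step 3 — irrigation interval (SMD/ETc):
  interval = 20.1996 / 2.44694 = 8.255 days
Therefore the irrigation interval = 8.255 days.


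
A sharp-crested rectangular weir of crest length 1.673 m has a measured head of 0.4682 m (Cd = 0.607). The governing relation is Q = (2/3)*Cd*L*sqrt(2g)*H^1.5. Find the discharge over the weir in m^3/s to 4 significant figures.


Q = (2/3)*0.607*1.673*sqrt(2*9.81)*0.4682^1.5 = 0.9607 m^3/s
Therefore the discharge over the weir = 0.9607 m^3/s.


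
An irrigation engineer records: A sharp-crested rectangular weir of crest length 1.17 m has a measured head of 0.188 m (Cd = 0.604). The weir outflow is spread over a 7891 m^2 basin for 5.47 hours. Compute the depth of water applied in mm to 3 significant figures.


Approach: apply the rectangular weir equation with a volume-to-depth conversion, Q = (2/3)*Cd*L*sqrt(2g)*H^1.5; d = Q*t/A * 1000.
Step 1 — weir discharge:
  Q = (2/3)*0.604*1.17*sqrt(2*9.81)*0.188^1.5 = 0.17011 m^3/s
Step 2 — volume: V = 0.17011 * 5.47*3600 = 3349.7 m^3
Step 3 — depth: d = V/A * 1000 = 3349.7/7891 * 1000 = 424 mm
Therefore the depth of water applied = 424 mm.


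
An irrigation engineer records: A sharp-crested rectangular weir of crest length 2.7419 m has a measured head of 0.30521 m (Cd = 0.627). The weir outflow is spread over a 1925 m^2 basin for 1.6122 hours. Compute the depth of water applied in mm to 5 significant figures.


Approach: apply the rectangular weir equation with a volume-to-depth conversion, Q = (2/3)*Cd*L*sqrt(2g)*H^1.5; d = Q*t/A * 1000.
Step 1 — weir discharge:
  Q = (2/3)*0.627*2.7419*sqrt(2*9.81)*0.30521^1.5 = 0.8560035 m^3/s
Step 2 — volume: V = 0.8560035 * 1.6122*3600 = 4968.176 m^3
Step 3 — depth: d = V/A * 1000 = 4968.176/1925 * 1000 = 2580.9 mm
Therefore the depth of water applied = 2580.9 mm.


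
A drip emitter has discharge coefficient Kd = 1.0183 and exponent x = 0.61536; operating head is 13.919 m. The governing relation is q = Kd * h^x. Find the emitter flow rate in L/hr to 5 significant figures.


q = 1.0183 * 13.919^0.61536 = 5.1476 L/hr
Therefore the emitter flow rate = 5.1476 L/hr.


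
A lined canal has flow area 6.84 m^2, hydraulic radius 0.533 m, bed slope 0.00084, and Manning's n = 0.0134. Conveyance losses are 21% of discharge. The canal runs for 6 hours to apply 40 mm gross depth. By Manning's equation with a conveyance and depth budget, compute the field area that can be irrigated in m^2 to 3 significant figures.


Approach: apply Manning's equation with a conveyance and depth budget, Q = (1/n)*A*R^(2/3)*S^(1/2); Q_field = Q*(1-loss); Area = Q_field*t/(d/1000).
Step 1 — canal discharge (Manning's equation):
  Q = (1/0.0134) * 6.84 * 0.533^(2/3) * 0.00084^(1/2) = 9.7254 m^3/s
Step 2 — delivered flow: Q_field = 9.7254*(1 - 21/100) = 7.6831 m^3/s
Step 3 — volume delivered: V = 7.6831 * 6*3600 = 165950 m^3
Step 4 — area served: A = V / (depth/1000) = 165950 / 0.04 = 4150000 m^2
Therefore the field area that can be irrigated = 4150000 m^2.


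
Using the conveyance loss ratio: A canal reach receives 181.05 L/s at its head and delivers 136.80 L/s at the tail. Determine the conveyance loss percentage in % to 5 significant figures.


Approach: apply the conveyance loss ratio, loss% = ((Q_head - Q_tail)/Q_head)*100.
loss = ((181.05 - 136.80)/181.05)*100 = 24.441 %
Therefore the conveyance loss percentage = 24.441 %.


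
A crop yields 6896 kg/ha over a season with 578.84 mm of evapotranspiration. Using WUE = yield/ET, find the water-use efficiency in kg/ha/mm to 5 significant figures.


WUE = 6896 / 578.84 = 11.913 kg/ha/mm
Therefore the water-use efficiency = 11.913 kg/ha/mm.


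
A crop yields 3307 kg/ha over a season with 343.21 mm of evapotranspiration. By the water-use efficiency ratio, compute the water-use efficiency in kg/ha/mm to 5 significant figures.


Approach: apply the water-use efficiency ratio, WUE = yield/ET.
WUE = 3307 / 343.21 = 9.6355 kg/ha/mm
Therefore the water-use efficiency = 9.6355 kg/ha/mm.


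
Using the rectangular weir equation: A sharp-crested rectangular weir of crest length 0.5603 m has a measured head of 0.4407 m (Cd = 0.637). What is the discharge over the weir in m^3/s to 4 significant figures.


Approach: apply the rectangular weir equation, Q = (2/3)*Cd*L*sqrt(2g)*H^1.5.
Q = (2/3)*0.637*0.5603*sqrt(2*9.81)*0.4407^1.5 = 0.3083 m^3/s
Therefore the discharge over the weir = 0.3083 m^3/s.


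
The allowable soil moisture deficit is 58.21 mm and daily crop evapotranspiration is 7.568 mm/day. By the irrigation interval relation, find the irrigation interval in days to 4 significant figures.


Approach: apply the irrigation interval relation, interval = SMD / ETc.
interval = 58.21 / 7.568 = 7.692 days
Therefore the irrigation interval = 7.692 days.


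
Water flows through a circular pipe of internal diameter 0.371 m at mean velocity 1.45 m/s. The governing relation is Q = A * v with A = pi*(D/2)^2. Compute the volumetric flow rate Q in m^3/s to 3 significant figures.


A = pi*(0.371/2)^2 = 0.10810 m^2
Q = 0.10810 * 1.45 = 0.157 m^3/s
Therefore the volumetric flow rate Q = 0.157 m^3/s.


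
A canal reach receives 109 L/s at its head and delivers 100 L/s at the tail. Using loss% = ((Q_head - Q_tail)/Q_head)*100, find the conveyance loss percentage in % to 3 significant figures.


loss = ((109 - 100)/109)*100 = 8.26 %
Therefore the conveyance loss percentage = 8.26 %.


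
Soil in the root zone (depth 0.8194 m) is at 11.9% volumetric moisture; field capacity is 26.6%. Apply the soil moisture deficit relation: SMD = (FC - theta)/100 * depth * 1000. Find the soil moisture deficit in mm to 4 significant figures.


SMD = (26.6 - 11.9)/100 * 0.8194 * 1000 = 120.5 mm
Therefore the soil moisture deficit = 120.5 mm.


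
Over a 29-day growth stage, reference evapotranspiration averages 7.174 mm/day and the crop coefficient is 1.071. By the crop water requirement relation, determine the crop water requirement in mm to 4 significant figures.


Approach: apply the crop water requirement relation, CWR = ET0 * Kc * days.
CWR = 7.174 * 1.071 * 29 = 222.8 mm
Therefore the crop water requirement = 222.8 mm.


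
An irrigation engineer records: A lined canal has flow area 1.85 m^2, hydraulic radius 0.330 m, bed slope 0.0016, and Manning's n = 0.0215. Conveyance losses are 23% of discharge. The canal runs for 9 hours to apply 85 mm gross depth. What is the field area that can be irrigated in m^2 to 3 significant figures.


Approach: apply Manning's equation with a conveyance and depth budget, Q = (1/n)*A*R^(2/3)*S^(1/2); Q_field = Q*(1-loss); Area = Q_field*t/(d/1000).
Step 1 — canal discharge (Manning's equation):
  Q = (1/0.0215) * 1.85 * 0.330^(2/3) * 0.0016^(1/2) = 1.6436 m^3/s
Step 2 — delivered flow: Q_field = 1.6436*(1 - 23/100) = 1.2656 m^3/s
Step 3 — volume delivered: V = 1.2656 * 9*3600 = 41005 m^3
Step 4 — area served: A = V / (depth/1000) = 41005 / 0.085 = 482000 m^2
Therefore the field area that can be irrigated = 482000 m^2.


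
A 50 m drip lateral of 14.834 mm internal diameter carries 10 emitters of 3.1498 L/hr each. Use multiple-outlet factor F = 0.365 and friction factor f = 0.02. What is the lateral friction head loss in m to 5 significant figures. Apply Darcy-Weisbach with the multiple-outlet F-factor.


Approach: apply Darcy-Weisbach with the multiple-outlet F-factor, Q = n*q/(3600*1000) m^3/s; v = Q/A; hf = F*f*(L/D)*(v^2/(2g)).
Q = 10*3.1498/(3600*1000) = 8.749444e-06 m^3/s
A = pi*(14.834e-3/2)^2 = 1.728249e-04 m^2, so v = Q/A = 0.05062605 m/s
hf = 0.365*0.02*(50/0.014834)*(0.05062605^2/(2*9.81)) = 0.0032143 m
Therefore the lateral friction head loss = 0.0032143 m.


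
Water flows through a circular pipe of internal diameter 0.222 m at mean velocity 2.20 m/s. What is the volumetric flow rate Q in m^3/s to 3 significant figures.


Approach: apply the continuity equation for pipe flow, Q = A * v with A = pi*(D/2)^2.
A = pi*(0.222/2)^2 = 0.038708 m^2
Q = 0.038708 * 2.20 = 0.0852 m^3/s
Therefore the volumetric flow rate Q = 0.0852 m^3/s.


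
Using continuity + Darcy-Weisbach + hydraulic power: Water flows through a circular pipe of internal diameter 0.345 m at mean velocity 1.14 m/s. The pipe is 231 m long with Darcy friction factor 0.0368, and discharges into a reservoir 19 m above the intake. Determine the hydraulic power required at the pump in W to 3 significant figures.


Approach: apply continuity + Darcy-Weisbach + hydraulic power, Q = A*v; hf = f*(L/D)*(v^2/(2g)); H = static + hf; P = rho*g*Q*H.
Step 1 — flow rate (continuity, Q = A*v):
  A = pi*(0.345/2)^2 = 0.093482 m^2
  Q = 0.093482 * 1.14 = 0.10657 m^3/s
Step 2 — friction head loss (Darcy-Weisbach):
  hf = 0.0368 * (231/0.345) * (1.14^2 / (2*9.81))
  hf = 1.6321 m
Step 3 — total head: H = 19 + 1.6321 = 20.632 m
Step 4 — hydraulic power (P = rho*g*Q*H):
  P = 1000 * 9.81 * 0.10657 * 20.632 = 21600 W
Therefore the hydraulic power required at the pump = 21600 W.


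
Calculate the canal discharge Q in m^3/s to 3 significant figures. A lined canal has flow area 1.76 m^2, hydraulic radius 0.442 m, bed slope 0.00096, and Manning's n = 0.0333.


Approach: apply Manning's equation, Q = (1/n)*A*R^(2/3)*S^(1/2).
Q = (1/0.0333) * 1.76 * 0.442^(2/3) * 0.00096^(1/2) = 0.950 m^3/s
Therefore the canal discharge Q = 0.950 m^3/s.


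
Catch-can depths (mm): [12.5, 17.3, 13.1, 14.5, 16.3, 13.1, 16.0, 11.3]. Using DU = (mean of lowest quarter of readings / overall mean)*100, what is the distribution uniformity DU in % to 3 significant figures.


sorted lowest 2 of 8: [11.3, 12.5] -> mean = 11.900 mm
overall mean = 14.262 mm
DU = (11.900/14.262)*100 = 83.4 %
Therefore the distribution uniformity DU = 83.4 %.


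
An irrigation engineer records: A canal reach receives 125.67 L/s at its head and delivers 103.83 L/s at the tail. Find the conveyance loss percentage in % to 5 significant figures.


Approach: apply the conveyance loss ratio, loss% = ((Q_head - Q_tail)/Q_head)*100.
loss = ((125.67 - 103.83)/125.67)*100 = 17.379 %
Therefore the conveyance loss percentage = 17.379 %.


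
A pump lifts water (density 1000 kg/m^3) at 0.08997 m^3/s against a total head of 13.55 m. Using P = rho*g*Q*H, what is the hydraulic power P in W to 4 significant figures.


P = 1000 * 9.81 * 0.08997 * 13.55 = 11960 W
Therefore the hydraulic power P = 11960 W.


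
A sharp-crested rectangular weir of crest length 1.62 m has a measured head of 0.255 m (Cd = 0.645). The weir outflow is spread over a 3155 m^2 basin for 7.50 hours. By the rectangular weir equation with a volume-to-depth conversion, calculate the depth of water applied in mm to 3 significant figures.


Approach: apply the rectangular weir equation with a volume-to-depth conversion, Q = (2/3)*Cd*L*sqrt(2g)*H^1.5; d = Q*t/A * 1000.
Step 1 — weir discharge:
  Q = (2/3)*0.645*1.62*sqrt(2*9.81)*0.255^1.5 = 0.39732 m^3/s
Step 2 — volume: V = 0.39732 * 7.50*3600 = 10728 m^3
Step 3 — depth: d = V/A * 1000 = 10728/3155 * 1000 = 3400 mm
Therefore the depth of water applied = 3400 mm.


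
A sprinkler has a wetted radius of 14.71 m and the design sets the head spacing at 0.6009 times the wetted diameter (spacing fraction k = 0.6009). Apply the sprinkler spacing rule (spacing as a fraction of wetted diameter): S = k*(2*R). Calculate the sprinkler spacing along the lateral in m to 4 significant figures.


S = 0.6009 * (2 * 14.71) = 17.68 m
Therefore the sprinkler spacing along the lateral = 17.68 m.


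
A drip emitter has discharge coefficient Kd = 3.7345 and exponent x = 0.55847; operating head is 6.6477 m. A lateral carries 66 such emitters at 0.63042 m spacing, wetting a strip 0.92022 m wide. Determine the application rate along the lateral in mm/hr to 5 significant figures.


Approach: apply the emitter equation with a lateral mass balance, q = Kd*h^x; Q = n*q; rate = Q/(n*spacing*width).
Step 1 — single emitter flow (q = Kd*h^x):
  q = 3.7345 * 6.6477^0.55847 = 10.75647 L/hr
Step 2 — total lateral flow: Q = 66 * 10.75647 = 709.9270 L/hr
Step 3 — wetted area: A = 66 * 0.63042 * 0.92022 = 38.28826 m^2
Step 4 — application rate: Q/A = 709.9270/38.28826 = 18.542 mm/hr
Therefore the application rate along the lateral = 18.542 mm/hr.


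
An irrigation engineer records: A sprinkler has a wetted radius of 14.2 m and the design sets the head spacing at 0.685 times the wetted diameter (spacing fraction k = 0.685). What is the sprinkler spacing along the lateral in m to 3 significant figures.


Approach: apply the sprinkler spacing rule (spacing as a fraction of wetted diameter), S = k*(2*R).
S = 0.685 * (2 * 14.2) = 19.5 m
Therefore the sprinkler spacing along the lateral = 19.5 m.


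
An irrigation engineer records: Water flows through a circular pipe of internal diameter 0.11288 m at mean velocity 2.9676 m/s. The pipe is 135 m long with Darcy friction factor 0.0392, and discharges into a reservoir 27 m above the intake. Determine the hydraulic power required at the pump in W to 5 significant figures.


Approach: apply continuity + Darcy-Weisbach + hydraulic power, Q = A*v; hf = f*(L/D)*(v^2/(2g)); H = static + hf; P = rho*g*Q*H.
Step 1 — flow rate (continuity, Q = A*v):
  A = pi*(0.11288/2)^2 = 0.01000746 m^2
  Q = 0.01000746 * 2.9676 = 0.02969814 m^3/s
Step 2 — friction head loss (Darcy-Weisbach):
  hf = 0.0392 * (135/0.11288) * (2.9676^2 / (2*9.81))
  hf = 21.04333 m
Step 3 — total head: H = 27 + 21.04333 = 48.04333 m
Step 4 — hydraulic power (P = rho*g*Q*H):
  P = 1000 * 9.81 * 0.02969814 * 48.04333 = 13997 W
Therefore the hydraulic power required at the pump = 13997 W.


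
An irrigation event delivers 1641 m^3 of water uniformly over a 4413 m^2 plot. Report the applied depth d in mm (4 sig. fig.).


Approach: apply depth from volume over area, d = (V/A)*1000.
d = (1641 / 4413) * 1000 = 371.9 mm
Therefore the applied depth d = 371.9 mm.


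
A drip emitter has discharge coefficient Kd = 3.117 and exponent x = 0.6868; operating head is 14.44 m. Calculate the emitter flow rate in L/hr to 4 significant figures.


Approach: apply the emitter characteristic equation, q = Kd * h^x.
q = 3.117 * 14.44^0.6868 = 19.50 L/hr
Therefore the emitter flow rate = 19.50 L/hr.


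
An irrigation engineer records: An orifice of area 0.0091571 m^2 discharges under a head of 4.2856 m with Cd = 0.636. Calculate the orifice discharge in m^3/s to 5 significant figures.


Approach: apply the orifice equation, Q = Cd*A*sqrt(2*g*h).
Q = 0.636 * 0.0091571 * sqrt(2*9.81*4.2856) = 0.053404 m^3/s
Therefore the orifice discharge = 0.053404 m^3/s.


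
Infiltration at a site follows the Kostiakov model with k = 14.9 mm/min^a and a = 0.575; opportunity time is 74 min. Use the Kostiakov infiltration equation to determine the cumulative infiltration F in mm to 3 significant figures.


Approach: apply the Kostiakov infiltration equation, F = k*t^a.
F = 14.9 * 74^0.575 = 177 mm
Therefore the cumulative infiltration F = 177 mm.


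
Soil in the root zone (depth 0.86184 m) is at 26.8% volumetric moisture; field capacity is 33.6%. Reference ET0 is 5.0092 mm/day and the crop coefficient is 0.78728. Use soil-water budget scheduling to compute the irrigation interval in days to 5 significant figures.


Approach: apply soil-water budget scheduling, SMD = (FC-theta)/100*depth*1000; ETc = ET0*Kc; interval = SMD/ETc.
Step 1 — soil moisture deficit:
  SMD = (33.6 - 26.8)/100 * 0.86184 * 1000 = 58.60512 mm
Step 2 — daily crop ET (ETc = ET0*Kc):
  ETc = 5.0092 * 0.78728 = 3.943643 mm/day
Step 3 — irrigation interval (SMD/ETc):
  interval = 58.60512 / 3.943643 = 14.861 days
Therefore the irrigation interval = 14.861 days.


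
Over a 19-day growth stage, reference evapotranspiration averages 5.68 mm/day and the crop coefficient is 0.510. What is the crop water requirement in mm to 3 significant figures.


Approach: apply the crop water requirement relation, CWR = ET0 * Kc * days.
CWR = 5.68 * 0.510 * 19 = 55.0 mm
Therefore the crop water requirement = 55.0 mm.


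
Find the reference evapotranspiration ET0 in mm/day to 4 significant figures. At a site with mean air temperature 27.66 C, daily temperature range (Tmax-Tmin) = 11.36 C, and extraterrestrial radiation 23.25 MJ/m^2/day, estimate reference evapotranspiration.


Approach: apply the Hargreaves-Samani method, ET0 = 0.0023*(Tmean+17.8)*sqrt(Tmax-Tmin)*0.408*Ra.
ET0 = 0.0023*(27.66+17.8)*sqrt(11.36)*0.408*23.25 = 3.343 mm/day
Therefore the reference evapotranspiration ET0 = 3.343 mm/day.


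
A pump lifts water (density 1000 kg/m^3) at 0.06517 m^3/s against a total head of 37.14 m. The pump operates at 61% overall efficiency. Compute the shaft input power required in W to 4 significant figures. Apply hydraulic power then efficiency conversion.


Approach: apply hydraulic power then efficiency conversion, P = rho*g*Q*H; P_in = P/eta.
Step 1 — hydraulic power (P = rho*g*Q*H):
  P = 1000 * 9.81 * 0.06517 * 37.14 = 23744.3 W
Step 2 — input power: P_in = P/eta = 23744.3 / 0.61 = 38930 W
Therefore the shaft input power required = 38930 W.


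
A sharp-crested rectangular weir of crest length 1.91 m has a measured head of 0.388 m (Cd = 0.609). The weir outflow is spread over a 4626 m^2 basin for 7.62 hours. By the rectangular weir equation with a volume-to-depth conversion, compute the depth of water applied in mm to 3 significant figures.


Approach: apply the rectangular weir equation with a volume-to-depth conversion, Q = (2/3)*Cd*L*sqrt(2g)*H^1.5; d = Q*t/A * 1000.
Step 1 — weir discharge:
  Q = (2/3)*0.609*1.91*sqrt(2*9.81)*0.388^1.5 = 0.83015 m^3/s
Step 2 — volume: V = 0.83015 * 7.62*3600 = 22773 m^3
Step 3 — depth: d = V/A * 1000 = 22773/4626 * 1000 = 4920 mm
Therefore the depth of water applied = 4920 mm.


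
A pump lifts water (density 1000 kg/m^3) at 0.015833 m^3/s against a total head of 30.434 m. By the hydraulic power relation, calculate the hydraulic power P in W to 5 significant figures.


Approach: apply the hydraulic power relation, P = rho*g*Q*H.
P = 1000 * 9.81 * 0.015833 * 30.434 = 4727.1 W
Therefore the hydraulic power P = 4727.1 W.
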